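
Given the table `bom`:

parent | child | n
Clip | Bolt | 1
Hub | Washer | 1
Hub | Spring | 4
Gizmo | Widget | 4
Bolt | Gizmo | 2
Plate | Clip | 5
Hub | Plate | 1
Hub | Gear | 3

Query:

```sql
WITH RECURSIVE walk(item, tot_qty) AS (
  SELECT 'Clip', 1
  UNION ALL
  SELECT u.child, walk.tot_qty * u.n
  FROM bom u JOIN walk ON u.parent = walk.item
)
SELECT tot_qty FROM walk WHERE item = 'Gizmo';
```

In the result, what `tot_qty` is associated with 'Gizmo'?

Base: (Clip, tot_qty=1).
Iteration 1: components of {Clip} -> Bolt = 1*1 = 1.
Iteration 2: components of {Bolt} -> Gizmo = 1*2 = 2.
Iteration 3: components of {Gizmo} -> Widget = 2*4 = 8.
Iteration 4: no further components; recursion stops.

2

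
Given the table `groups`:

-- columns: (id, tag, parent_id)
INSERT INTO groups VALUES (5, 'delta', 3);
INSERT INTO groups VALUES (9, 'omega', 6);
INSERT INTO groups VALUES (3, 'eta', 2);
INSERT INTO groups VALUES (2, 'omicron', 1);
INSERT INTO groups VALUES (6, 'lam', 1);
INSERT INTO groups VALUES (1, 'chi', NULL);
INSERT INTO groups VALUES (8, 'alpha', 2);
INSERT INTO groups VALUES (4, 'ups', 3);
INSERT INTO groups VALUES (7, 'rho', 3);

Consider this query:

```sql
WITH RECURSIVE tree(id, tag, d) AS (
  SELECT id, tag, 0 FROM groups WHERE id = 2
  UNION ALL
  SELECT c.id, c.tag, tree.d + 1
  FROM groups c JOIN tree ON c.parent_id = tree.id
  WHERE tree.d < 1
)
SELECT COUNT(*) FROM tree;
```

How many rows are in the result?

Base: id=2 (omicron) at d 0.
Iteration 1: rows with parent_id in {2} -> eta (id 3, d 1), alpha (id 8, d 1).
Iteration 2: d < 1 fails for all current rows; recursion stops.
Total rows emitted: 3.

3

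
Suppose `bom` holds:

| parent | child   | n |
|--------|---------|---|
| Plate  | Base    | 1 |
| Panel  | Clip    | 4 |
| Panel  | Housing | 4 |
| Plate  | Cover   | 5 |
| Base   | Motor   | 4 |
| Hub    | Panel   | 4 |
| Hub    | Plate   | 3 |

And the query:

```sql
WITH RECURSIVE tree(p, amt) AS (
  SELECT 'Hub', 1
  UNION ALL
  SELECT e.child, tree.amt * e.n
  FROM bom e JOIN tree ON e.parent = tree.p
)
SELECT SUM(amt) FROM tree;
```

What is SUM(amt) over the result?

Base: (Hub, amt=1).
Iteration 1: components of {Hub} -> Panel = 1*4 = 4, Plate = 1*3 = 3.
Iteration 2: components of {Panel,Plate} -> Base = 3*1 = 3, Clip = 4*4 = 16, Cover = 3*5 = 15, Housing = 4*4 = 16.
Iteration 3: components of {Base,Clip,Cover,Housing} -> Motor = 3*4 = 12.
Iteration 4: no further components; recursion stops.
SUM(amt) = 1 + 3 + 4 + 3 + 15 + 16 + 16 + 12 = 70.

70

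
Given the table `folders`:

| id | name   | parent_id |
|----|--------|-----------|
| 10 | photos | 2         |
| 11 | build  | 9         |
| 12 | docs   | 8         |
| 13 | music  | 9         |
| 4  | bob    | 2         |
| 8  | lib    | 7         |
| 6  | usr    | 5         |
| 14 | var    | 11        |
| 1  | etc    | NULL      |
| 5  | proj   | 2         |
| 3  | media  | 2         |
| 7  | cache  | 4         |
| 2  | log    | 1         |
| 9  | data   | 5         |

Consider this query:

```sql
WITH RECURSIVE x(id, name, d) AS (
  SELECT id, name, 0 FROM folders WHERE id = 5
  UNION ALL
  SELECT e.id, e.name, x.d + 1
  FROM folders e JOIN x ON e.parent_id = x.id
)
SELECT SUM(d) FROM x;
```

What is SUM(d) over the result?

Base: id=5 (proj) at d 0.
Iteration 1: rows with parent_id in {5} -> usr (id 6, d 1), data (id 9, d 1).
Iteration 2: rows with parent_id in {6,9} -> build (id 11, d 2), music (id 13, d 2).
Iteration 3: rows with parent_id in {11,13} -> var (id 14, d 3).
Iteration 4: no rows with parent_id in {14}; recursion stops.
SUM(d) = 0 + 1 + 1 + 2 + 2 + 3 = 9.

9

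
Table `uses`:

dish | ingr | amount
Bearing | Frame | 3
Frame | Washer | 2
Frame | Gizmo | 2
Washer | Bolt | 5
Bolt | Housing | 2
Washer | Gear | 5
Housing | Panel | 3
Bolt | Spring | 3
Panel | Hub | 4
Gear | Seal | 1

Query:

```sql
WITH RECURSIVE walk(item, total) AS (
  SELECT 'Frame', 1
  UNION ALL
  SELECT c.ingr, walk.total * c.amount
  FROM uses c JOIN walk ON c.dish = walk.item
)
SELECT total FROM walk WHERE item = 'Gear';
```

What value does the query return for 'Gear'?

Base: (Frame, total=1).
Iteration 1: components of {Frame} -> Gizmo = 1*2 = 2, Washer = 1*2 = 2.
Iteration 2: components of {Gizmo,Washer} -> Bolt = 2*5 = 10, Gear = 2*5 = 10.
Iteration 3: components of {Bolt,Gear} -> Housing = 10*2 = 20, Seal = 10*1 = 10, Spring = 10*3 = 30.
Iteration 4: components of {Housing,Seal,Spring} -> Panel = 20*3 = 60.
Iteration 5: components of {Panel} -> Hub = 60*4 = 240.
Iteration 6: no further components; recursion stops.

10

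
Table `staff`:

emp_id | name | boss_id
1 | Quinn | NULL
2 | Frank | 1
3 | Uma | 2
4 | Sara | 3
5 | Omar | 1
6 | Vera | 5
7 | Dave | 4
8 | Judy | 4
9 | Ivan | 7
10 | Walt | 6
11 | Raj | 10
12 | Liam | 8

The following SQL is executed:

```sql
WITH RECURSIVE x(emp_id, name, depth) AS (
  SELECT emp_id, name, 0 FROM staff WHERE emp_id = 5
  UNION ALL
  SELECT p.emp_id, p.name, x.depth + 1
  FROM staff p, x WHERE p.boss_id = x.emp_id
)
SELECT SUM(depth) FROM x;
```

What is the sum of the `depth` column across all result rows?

6

Base: emp_id=5 (Omar) at depth 0.
Iteration 1: rows with boss_id in {5} -> Vera (id 6, depth 1).
Iteration 2: rows with boss_id in {6} -> Walt (id 10, depth 2).
Iteration 3: rows with boss_id in {10} -> Raj (id 11, depth 3).
Iteration 4: no rows with boss_id in {11}; recursion stops.
SUM(depth) = 0 + 1 + 2 + 3 = 6.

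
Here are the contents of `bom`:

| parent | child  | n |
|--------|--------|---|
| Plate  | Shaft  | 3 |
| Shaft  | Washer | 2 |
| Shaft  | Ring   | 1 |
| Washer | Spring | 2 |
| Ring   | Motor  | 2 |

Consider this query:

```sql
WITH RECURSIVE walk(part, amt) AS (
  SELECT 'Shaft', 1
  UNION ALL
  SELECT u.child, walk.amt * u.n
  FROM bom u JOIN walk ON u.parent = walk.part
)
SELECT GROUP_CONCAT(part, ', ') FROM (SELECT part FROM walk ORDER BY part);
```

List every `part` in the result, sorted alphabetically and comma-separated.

Base: (Shaft, amt=1).
Iteration 1: components of {Shaft} -> Ring = 1*1 = 1, Washer = 1*2 = 2.
Iteration 2: components of {Ring,Washer} -> Motor = 1*2 = 2, Spring = 2*2 = 4.
Iteration 3: no further components; recursion stops.

Motor, Ring, Shaft, Spring, Washer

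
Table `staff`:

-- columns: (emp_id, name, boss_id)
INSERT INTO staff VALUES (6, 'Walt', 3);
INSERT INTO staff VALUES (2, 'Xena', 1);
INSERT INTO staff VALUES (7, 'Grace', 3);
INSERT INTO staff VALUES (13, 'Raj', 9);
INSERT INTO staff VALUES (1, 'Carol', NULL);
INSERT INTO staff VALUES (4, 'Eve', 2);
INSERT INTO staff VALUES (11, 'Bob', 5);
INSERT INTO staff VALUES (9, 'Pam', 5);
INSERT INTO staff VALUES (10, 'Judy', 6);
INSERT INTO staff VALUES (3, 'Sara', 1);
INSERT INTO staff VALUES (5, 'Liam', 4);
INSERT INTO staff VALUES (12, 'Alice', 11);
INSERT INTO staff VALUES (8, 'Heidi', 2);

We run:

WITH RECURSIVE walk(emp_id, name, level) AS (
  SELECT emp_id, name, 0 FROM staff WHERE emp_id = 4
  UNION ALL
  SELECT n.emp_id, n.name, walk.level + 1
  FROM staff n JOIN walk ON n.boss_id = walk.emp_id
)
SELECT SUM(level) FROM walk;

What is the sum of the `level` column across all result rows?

Base: emp_id=4 (Eve) at level 0.
Iteration 1: rows with boss_id in {4} -> Liam (id 5, level 1).
Iteration 2: rows with boss_id in {5} -> Pam (id 9, level 2), Bob (id 11, level 2).
Iteration 3: rows with boss_id in {9,11} -> Alice (id 12, level 3), Raj (id 13, level 3).
Iteration 4: no rows with boss_id in {12,13}; recursion stops.
SUM(level) = 0 + 1 + 2 + 2 + 3 + 3 = 11.

11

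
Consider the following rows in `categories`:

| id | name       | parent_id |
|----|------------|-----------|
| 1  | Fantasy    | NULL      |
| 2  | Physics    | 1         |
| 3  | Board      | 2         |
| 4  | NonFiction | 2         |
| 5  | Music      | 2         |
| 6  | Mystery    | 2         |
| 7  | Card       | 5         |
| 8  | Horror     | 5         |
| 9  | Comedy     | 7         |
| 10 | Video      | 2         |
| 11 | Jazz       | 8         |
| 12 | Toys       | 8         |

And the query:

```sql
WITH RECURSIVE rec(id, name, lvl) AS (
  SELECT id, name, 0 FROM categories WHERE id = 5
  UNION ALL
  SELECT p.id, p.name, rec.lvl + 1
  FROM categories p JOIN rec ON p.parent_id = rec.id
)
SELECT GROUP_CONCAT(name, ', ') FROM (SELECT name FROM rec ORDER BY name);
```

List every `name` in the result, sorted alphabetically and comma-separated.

Base: id=5 (Music) at lvl 0.
Iteration 1: rows with parent_id in {5} -> Card (id 7, lvl 1), Horror (id 8, lvl 1).
Iteration 2: rows with parent_id in {7,8} -> Comedy (id 9, lvl 2), Jazz (id 11, lvl 2), Toys (id 12, lvl 2).
Iteration 3: no rows with parent_id in {9,11,12}; recursion stops.

Card, Comedy, Horror, Jazz, Music, Toys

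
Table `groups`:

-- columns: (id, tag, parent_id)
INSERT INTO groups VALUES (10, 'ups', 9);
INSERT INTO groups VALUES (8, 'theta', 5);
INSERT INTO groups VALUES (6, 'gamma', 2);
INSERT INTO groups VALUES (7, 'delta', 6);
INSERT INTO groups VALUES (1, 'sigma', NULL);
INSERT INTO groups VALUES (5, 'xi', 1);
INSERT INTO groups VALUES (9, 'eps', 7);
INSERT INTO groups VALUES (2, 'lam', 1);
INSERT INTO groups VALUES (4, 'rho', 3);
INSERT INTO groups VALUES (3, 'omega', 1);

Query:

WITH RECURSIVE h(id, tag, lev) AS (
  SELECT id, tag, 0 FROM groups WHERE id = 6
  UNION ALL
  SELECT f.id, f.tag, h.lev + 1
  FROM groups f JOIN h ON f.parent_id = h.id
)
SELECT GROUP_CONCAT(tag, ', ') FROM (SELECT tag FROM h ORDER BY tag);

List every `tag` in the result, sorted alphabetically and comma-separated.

delta, eps, gamma, ups

Base: id=6 (gamma) at lev 0.
Iteration 1: rows with parent_id in {6} -> delta (id 7, lev 1).
Iteration 2: rows with parent_id in {7} -> eps (id 9, lev 2).
Iteration 3: rows with parent_id in {9} -> ups (id 10, lev 3).
Iteration 4: no rows with parent_id in {10}; recursion stops.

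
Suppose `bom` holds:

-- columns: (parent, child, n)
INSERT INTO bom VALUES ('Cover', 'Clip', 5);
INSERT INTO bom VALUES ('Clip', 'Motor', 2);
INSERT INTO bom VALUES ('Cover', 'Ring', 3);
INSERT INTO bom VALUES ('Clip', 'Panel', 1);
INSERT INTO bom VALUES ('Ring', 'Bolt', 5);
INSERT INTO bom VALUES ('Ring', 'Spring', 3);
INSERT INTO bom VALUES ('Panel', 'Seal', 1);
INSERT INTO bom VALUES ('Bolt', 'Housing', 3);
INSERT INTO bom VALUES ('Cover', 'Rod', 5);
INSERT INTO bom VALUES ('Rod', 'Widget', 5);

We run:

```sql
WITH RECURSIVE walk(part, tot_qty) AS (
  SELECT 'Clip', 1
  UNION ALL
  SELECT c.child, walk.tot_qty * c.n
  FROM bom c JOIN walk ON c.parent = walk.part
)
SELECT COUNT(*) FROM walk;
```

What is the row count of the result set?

Base: (Clip, tot_qty=1).
Iteration 1: components of {Clip} -> Motor = 1*2 = 2, Panel = 1*1 = 1.
Iteration 2: components of {Motor,Panel} -> Seal = 1*1 = 1.
Iteration 3: no further components; recursion stops.
Total rows emitted: 4.

4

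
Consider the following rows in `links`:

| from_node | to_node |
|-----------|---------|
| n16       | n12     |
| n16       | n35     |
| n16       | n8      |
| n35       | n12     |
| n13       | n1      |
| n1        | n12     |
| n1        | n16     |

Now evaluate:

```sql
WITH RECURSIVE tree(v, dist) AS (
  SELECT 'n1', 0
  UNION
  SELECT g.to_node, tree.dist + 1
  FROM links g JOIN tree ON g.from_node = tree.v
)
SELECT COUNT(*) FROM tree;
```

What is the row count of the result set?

Base: (n1, dist=0).
Iteration 1: edges from {n1} -> (n12, dist=1), (n16, dist=1).
Iteration 2: edges from {n12,n16} -> (n12, dist=2), (n35, dist=2), (n8, dist=2).
Iteration 3: edges from {n12,n35,n8} -> (n12, dist=3).
Iteration 4: no outgoing edges from {n12}; recursion stops.
Total rows emitted: 7.

7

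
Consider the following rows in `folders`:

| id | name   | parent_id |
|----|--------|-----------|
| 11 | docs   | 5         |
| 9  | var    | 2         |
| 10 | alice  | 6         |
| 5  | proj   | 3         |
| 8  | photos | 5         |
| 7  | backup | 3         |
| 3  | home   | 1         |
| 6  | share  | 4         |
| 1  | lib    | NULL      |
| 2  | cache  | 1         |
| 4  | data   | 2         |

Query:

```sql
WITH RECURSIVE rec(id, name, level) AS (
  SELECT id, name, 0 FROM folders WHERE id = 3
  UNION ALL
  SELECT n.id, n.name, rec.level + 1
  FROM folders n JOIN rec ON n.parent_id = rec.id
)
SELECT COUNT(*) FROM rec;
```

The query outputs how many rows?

5

Base: id=3 (home) at level 0.
Iteration 1: rows with parent_id in {3} -> proj (id 5, level 1), backup (id 7, level 1).
Iteration 2: rows with parent_id in {5,7} -> photos (id 8, level 2), docs (id 11, level 2).
Iteration 3: no rows with parent_id in {8,11}; recursion stops.
Total rows emitted: 5.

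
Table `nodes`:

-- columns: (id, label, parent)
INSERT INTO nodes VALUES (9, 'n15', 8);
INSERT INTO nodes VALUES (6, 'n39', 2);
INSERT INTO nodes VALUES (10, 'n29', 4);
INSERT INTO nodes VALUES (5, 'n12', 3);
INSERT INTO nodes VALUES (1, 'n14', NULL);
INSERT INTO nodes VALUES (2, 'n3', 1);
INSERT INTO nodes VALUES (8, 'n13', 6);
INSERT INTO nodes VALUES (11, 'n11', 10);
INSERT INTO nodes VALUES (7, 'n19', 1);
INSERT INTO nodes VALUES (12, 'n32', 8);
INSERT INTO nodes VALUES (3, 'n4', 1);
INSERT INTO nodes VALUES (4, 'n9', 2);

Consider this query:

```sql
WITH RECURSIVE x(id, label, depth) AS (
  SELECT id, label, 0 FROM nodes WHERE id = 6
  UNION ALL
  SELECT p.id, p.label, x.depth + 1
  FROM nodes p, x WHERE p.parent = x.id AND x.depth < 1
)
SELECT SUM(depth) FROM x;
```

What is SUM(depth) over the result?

1

Base: id=6 (n39) at depth 0.
Iteration 1: rows with parent in {6} -> n13 (id 8, depth 1).
Iteration 2: depth < 1 fails for all current rows; recursion stops.
SUM(depth) = 0 + 1 = 1.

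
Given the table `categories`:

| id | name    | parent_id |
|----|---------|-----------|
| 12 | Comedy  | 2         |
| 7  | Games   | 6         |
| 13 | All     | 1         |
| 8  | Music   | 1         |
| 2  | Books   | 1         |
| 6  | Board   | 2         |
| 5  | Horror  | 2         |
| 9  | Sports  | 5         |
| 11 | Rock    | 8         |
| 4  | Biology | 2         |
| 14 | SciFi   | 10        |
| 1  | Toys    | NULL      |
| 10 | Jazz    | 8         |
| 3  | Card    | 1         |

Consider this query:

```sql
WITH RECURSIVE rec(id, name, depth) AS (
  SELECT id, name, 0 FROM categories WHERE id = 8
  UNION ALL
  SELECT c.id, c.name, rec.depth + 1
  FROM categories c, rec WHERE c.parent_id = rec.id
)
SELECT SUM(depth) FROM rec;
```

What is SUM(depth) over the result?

4

Base: id=8 (Music) at depth 0.
Iteration 1: rows with parent_id in {8} -> Jazz (id 10, depth 1), Rock (id 11, depth 1).
Iteration 2: rows with parent_id in {10,11} -> SciFi (id 14, depth 2).
Iteration 3: no rows with parent_id in {14}; recursion stops.
SUM(depth) = 0 + 1 + 1 + 2 = 4.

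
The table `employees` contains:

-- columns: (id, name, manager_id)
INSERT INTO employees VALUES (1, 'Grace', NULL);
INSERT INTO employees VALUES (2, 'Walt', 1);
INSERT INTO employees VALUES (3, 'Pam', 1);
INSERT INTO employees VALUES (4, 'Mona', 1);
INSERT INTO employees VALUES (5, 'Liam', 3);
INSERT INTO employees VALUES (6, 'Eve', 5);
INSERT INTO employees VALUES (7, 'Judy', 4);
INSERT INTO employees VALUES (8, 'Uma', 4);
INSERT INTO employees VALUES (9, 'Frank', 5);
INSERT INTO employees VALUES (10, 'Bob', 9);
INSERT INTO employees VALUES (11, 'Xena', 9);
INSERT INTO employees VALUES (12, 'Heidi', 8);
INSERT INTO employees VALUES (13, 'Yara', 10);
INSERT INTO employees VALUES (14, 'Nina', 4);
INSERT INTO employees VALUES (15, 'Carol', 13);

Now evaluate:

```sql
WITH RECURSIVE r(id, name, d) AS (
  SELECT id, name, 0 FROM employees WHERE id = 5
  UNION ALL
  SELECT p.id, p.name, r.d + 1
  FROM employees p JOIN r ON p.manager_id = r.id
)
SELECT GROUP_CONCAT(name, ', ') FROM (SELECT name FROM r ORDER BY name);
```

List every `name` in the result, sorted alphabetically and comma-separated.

Base: id=5 (Liam) at d 0.
Iteration 1: rows with manager_id in {5} -> Eve (id 6, d 1), Frank (id 9, d 1).
Iteration 2: rows with manager_id in {6,9} -> Bob (id 10, d 2), Xena (id 11, d 2).
Iteration 3: rows with manager_id in {10,11} -> Yara (id 13, d 3).
Iteration 4: rows with manager_id in {13} -> Carol (id 15, d 4).
Iteration 5: no rows with manager_id in {15}; recursion stops.

Bob, Carol, Eve, Frank, Liam, Xena, Yara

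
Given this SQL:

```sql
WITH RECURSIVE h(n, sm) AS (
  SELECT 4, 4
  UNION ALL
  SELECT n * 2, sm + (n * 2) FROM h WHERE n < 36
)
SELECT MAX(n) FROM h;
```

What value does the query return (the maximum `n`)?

64

Base: n=4, sm=4.
Iteration 1: 4 < 36 holds -> n = 4 * 2 = 8, sm = 4 + 8 = 12.
Iteration 2: 8 < 36 holds -> n = 8 * 2 = 16, sm = 12 + 16 = 28.
Iteration 3: 16 < 36 holds -> n = 16 * 2 = 32, sm = 28 + 32 = 60.
Iteration 4: 32 < 36 holds -> n = 32 * 2 = 64, sm = 60 + 64 = 124.
Iteration 5: 64 < 36 fails; recursion stops.
n values: 4, 8, 16, 32, 64; the maximum is 64.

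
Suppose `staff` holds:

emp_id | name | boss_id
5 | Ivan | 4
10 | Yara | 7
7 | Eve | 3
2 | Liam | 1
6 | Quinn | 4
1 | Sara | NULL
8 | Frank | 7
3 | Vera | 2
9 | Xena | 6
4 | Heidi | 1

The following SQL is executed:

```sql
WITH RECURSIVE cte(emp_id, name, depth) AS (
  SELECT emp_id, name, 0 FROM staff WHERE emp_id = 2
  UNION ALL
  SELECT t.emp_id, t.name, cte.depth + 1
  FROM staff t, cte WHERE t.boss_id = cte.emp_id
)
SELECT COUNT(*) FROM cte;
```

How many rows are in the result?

5

Base: emp_id=2 (Liam) at depth 0.
Iteration 1: rows with boss_id in {2} -> Vera (id 3, depth 1).
Iteration 2: rows with boss_id in {3} -> Eve (id 7, depth 2).
Iteration 3: rows with boss_id in {7} -> Frank (id 8, depth 3), Yara (id 10, depth 3).
Iteration 4: no rows with boss_id in {8,10}; recursion stops.
Total rows emitted: 5.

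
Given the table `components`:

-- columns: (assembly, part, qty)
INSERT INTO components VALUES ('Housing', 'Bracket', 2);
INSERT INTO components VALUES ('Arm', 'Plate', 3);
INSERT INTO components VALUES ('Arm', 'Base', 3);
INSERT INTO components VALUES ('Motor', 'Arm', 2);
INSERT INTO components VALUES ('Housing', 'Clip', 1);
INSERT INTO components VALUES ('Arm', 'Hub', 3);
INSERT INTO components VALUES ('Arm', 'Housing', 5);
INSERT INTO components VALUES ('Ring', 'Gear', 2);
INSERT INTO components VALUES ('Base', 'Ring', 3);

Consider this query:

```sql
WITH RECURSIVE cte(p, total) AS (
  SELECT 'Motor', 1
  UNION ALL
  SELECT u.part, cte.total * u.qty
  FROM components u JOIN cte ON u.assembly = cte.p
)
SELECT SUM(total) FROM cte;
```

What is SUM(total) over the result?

115

Base: (Motor, total=1).
Iteration 1: components of {Motor} -> Arm = 1*2 = 2.
Iteration 2: components of {Arm} -> Base = 2*3 = 6, Housing = 2*5 = 10, Hub = 2*3 = 6, Plate = 2*3 = 6.
Iteration 3: components of {Base,Housing,Hub,Plate} -> Bracket = 10*2 = 20, Clip = 10*1 = 10, Ring = 6*3 = 18.
Iteration 4: components of {Bracket,Clip,Ring} -> Gear = 18*2 = 36.
Iteration 5: no further components; recursion stops.
SUM(total) = 1 + 2 + 6 + 6 + 6 + 10 + 18 + 10 + 20 + 36 = 115.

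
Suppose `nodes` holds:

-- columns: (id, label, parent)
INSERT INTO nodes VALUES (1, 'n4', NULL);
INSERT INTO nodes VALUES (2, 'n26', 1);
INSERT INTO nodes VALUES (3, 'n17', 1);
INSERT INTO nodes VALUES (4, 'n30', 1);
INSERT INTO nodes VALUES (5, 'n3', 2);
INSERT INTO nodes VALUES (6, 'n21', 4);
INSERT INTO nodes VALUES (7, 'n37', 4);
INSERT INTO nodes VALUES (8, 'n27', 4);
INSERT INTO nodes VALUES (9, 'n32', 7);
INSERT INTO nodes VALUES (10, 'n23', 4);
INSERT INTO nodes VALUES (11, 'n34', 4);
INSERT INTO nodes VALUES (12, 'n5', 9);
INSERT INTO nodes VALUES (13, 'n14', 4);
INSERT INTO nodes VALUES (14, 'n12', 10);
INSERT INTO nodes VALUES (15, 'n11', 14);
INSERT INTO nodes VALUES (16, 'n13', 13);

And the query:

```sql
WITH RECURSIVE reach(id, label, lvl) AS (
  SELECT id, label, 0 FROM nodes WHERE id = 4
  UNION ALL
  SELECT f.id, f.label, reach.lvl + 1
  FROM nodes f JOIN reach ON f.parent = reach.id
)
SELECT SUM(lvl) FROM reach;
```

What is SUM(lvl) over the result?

18

Base: id=4 (n30) at lvl 0.
Iteration 1: rows with parent in {4} -> n21 (id 6, lvl 1), n37 (id 7, lvl 1), n27 (id 8, lvl 1), n23 (id 10, lvl 1), n34 (id 11, lvl 1), n14 (id 13, lvl 1).
Iteration 2: rows with parent in {6,7,8,10,11,13} -> n32 (id 9, lvl 2), n12 (id 14, lvl 2), n13 (id 16, lvl 2).
Iteration 3: rows with parent in {9,14,16} -> n5 (id 12, lvl 3), n11 (id 15, lvl 3).
Iteration 4: no rows with parent in {12,15}; recursion stops.
SUM(lvl) = 0 + 1 + 1 + 1 + 1 + 1 + 1 + 2 + 2 + 2 + 3 + 3 = 18.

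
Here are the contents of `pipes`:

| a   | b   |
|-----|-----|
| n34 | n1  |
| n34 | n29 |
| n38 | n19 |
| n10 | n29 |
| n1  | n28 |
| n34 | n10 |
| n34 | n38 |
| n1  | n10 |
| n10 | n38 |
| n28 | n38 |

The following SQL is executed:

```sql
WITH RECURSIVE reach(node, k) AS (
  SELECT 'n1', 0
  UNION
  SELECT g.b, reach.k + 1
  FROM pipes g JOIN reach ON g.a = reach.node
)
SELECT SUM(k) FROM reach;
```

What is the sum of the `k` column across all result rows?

Base: (n1, k=0).
Iteration 1: edges from {n1} -> (n10, k=1), (n28, k=1).
Iteration 2: edges from {n10,n28} -> (n29, k=2), (n38, k=2). [UNION drops 1 duplicate row(s)]
Iteration 3: edges from {n29,n38} -> (n19, k=3).
Iteration 4: no outgoing edges from {n19}; recursion stops.
SUM(k) = 0 + 1 + 1 + 2 + 2 + 3 = 9.

9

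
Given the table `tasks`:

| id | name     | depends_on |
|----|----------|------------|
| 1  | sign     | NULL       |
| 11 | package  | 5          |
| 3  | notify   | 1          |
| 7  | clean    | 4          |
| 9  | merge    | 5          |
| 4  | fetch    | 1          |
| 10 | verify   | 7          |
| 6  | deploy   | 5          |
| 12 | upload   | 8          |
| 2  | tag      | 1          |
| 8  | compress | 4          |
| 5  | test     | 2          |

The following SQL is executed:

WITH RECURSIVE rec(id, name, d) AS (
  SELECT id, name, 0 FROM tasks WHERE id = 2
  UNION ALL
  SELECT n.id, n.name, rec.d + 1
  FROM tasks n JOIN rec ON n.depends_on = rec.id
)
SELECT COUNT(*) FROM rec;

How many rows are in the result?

5

Base: id=2 (tag) at d 0.
Iteration 1: rows with depends_on in {2} -> test (id 5, d 1).
Iteration 2: rows with depends_on in {5} -> deploy (id 6, d 2), merge (id 9, d 2), package (id 11, d 2).
Iteration 3: no rows with depends_on in {6,9,11}; recursion stops.
Total rows emitted: 5.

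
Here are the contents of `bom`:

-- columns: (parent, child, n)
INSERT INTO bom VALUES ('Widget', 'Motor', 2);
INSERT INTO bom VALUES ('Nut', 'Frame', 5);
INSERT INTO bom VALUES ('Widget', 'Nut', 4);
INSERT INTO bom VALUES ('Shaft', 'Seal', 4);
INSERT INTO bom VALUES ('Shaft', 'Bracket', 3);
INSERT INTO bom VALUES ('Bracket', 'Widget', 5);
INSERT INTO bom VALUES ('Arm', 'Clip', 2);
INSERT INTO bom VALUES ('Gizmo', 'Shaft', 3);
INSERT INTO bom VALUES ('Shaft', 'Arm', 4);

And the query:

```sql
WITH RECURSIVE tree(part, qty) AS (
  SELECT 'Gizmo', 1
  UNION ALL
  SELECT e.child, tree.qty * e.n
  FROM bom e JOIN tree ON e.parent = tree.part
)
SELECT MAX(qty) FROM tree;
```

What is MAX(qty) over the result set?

900

Base: (Gizmo, qty=1).
Iteration 1: components of {Gizmo} -> Shaft = 1*3 = 3.
Iteration 2: components of {Shaft} -> Arm = 3*4 = 12, Bracket = 3*3 = 9, Seal = 3*4 = 12.
Iteration 3: components of {Arm,Bracket,Seal} -> Clip = 12*2 = 24, Widget = 9*5 = 45.
Iteration 4: components of {Clip,Widget} -> Motor = 45*2 = 90, Nut = 45*4 = 180.
Iteration 5: components of {Motor,Nut} -> Frame = 180*5 = 900.
Iteration 6: no further components; recursion stops.
qty values: 1, 3, 12, 9, 12, 45, 24, 180, 90, 900; the maximum is 900.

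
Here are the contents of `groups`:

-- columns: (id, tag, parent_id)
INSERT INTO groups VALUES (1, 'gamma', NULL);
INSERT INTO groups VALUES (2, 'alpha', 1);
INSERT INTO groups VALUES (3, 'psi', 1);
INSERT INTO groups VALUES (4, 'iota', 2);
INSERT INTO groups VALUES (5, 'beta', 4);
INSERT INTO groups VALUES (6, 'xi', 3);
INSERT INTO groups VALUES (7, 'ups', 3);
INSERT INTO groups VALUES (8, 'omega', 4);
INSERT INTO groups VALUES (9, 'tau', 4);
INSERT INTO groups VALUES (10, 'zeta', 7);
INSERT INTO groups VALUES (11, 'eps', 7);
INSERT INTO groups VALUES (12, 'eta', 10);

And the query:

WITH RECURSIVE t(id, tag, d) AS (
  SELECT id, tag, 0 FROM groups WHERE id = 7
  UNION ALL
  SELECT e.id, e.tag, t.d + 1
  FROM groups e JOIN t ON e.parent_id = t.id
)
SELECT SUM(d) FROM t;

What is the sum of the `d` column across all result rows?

4

Base: id=7 (ups) at d 0.
Iteration 1: rows with parent_id in {7} -> zeta (id 10, d 1), eps (id 11, d 1).
Iteration 2: rows with parent_id in {10,11} -> eta (id 12, d 2).
Iteration 3: no rows with parent_id in {12}; recursion stops.
SUM(d) = 0 + 1 + 1 + 2 = 4.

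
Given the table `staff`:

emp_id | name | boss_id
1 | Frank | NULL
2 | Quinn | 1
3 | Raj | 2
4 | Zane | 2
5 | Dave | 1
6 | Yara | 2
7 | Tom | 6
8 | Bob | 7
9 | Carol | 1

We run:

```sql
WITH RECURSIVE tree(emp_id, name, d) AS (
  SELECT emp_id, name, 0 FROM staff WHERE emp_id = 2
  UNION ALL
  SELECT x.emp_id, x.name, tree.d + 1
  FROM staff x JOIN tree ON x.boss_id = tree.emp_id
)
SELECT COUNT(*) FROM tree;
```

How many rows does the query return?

6

Base: emp_id=2 (Quinn) at d 0.
Iteration 1: rows with boss_id in {2} -> Raj (id 3, d 1), Zane (id 4, d 1), Yara (id 6, d 1).
Iteration 2: rows with boss_id in {3,4,6} -> Tom (id 7, d 2).
Iteration 3: rows with boss_id in {7} -> Bob (id 8, d 3).
Iteration 4: no rows with boss_id in {8}; recursion stops.
Total rows emitted: 6.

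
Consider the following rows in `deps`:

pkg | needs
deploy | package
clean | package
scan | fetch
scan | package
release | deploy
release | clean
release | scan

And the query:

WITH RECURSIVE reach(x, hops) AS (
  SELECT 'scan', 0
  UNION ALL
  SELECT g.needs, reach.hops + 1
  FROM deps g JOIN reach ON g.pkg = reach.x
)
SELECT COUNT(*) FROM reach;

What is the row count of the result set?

3

Base: (scan, hops=0).
Iteration 1: edges from {scan} -> (fetch, hops=1), (package, hops=1).
Iteration 2: no outgoing edges from {fetch,package}; recursion stops.
Total rows emitted: 3.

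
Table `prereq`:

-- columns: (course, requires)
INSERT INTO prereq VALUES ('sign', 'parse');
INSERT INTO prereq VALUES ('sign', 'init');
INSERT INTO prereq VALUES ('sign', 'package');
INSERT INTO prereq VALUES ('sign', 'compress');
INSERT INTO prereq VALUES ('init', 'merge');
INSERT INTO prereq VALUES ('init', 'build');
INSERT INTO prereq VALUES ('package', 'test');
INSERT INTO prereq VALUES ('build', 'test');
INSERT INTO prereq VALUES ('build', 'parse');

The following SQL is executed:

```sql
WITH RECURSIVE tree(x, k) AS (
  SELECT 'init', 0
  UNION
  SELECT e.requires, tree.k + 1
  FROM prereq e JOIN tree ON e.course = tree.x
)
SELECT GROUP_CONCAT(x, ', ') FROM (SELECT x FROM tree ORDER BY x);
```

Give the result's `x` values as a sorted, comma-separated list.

build, init, merge, parse, test

Base: (init, k=0).
Iteration 1: edges from {init} -> (build, k=1), (merge, k=1).
Iteration 2: edges from {build,merge} -> (parse, k=2), (test, k=2).
Iteration 3: no outgoing edges from {parse,test}; recursion stops.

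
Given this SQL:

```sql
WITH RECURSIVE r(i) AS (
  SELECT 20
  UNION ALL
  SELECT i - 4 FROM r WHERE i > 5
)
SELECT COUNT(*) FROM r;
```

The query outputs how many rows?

5

Base: i=20.
Iteration 1: 20 > 5 holds -> i = 20 - 4 = 16.
Iteration 2: 16 > 5 holds -> i = 16 - 4 = 12.
Iteration 3: 12 > 5 holds -> i = 12 - 4 = 8.
Iteration 4: 8 > 5 holds -> i = 8 - 4 = 4.
Iteration 5: 4 > 5 fails; recursion stops.
Total rows emitted: 5.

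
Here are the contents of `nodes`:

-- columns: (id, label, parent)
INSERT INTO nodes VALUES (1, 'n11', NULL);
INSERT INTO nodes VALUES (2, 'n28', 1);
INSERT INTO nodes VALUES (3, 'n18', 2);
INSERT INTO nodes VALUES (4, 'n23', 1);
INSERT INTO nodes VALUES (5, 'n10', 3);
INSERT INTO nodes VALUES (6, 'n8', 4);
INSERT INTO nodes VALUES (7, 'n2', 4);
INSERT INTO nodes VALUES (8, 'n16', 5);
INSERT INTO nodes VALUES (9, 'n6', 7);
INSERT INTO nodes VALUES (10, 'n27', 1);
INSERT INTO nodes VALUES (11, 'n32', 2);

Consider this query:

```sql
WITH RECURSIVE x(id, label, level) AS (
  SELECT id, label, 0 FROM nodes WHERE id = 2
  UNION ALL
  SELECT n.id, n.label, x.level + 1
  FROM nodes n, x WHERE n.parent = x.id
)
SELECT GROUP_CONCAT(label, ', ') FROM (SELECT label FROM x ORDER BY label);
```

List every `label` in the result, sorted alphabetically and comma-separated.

n10, n16, n18, n28, n32

Base: id=2 (n28) at level 0.
Iteration 1: rows with parent in {2} -> n18 (id 3, level 1), n32 (id 11, level 1).
Iteration 2: rows with parent in {3,11} -> n10 (id 5, level 2).
Iteration 3: rows with parent in {5} -> n16 (id 8, level 3).
Iteration 4: no rows with parent in {8}; recursion stops.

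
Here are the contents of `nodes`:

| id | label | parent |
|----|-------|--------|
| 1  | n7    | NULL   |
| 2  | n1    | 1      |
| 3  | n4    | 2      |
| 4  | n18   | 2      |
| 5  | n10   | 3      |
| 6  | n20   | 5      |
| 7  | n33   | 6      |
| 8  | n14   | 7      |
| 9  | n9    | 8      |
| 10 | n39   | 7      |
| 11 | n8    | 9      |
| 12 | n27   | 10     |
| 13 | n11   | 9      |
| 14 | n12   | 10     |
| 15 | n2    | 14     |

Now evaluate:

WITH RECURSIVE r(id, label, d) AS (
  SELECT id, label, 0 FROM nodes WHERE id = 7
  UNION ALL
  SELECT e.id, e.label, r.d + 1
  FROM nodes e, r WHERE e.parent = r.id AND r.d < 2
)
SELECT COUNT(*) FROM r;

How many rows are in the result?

Base: id=7 (n33) at d 0.
Iteration 1: rows with parent in {7} -> n14 (id 8, d 1), n39 (id 10, d 1).
Iteration 2: rows with parent in {8,10} -> n9 (id 9, d 2), n27 (id 12, d 2), n12 (id 14, d 2).
Iteration 3: d < 2 fails for all current rows; recursion stops.
Total rows emitted: 6.

6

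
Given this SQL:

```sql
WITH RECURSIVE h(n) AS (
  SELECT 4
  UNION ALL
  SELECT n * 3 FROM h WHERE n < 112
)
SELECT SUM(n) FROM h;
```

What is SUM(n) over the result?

Base: n=4.
Iteration 1: 4 < 112 holds -> n = 4 * 3 = 12.
Iteration 2: 12 < 112 holds -> n = 12 * 3 = 36.
Iteration 3: 36 < 112 holds -> n = 36 * 3 = 108.
Iteration 4: 108 < 112 holds -> n = 108 * 3 = 324.
Iteration 5: 324 < 112 fails; recursion stops.
SUM(n) = 4 + 12 + 36 + 108 + 324 = 484.

484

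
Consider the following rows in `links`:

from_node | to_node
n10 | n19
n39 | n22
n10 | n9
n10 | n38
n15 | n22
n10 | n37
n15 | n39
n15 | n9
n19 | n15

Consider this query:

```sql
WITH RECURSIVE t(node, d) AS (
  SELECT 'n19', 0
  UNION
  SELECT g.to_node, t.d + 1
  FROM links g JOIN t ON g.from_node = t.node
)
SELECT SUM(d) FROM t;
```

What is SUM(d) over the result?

Base: (n19, d=0).
Iteration 1: edges from {n19} -> (n15, d=1).
Iteration 2: edges from {n15} -> (n22, d=2), (n39, d=2), (n9, d=2).
Iteration 3: edges from {n22,n39,n9} -> (n22, d=3).
Iteration 4: no outgoing edges from {n22}; recursion stops.
SUM(d) = 0 + 1 + 2 + 2 + 2 + 3 = 10.

10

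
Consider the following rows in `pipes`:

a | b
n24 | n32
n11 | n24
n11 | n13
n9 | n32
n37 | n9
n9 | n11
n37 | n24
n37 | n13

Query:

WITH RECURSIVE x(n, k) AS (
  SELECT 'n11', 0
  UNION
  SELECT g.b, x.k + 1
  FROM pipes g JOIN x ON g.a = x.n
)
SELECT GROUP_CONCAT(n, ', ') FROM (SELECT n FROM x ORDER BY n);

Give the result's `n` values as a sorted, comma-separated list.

n11, n13, n24, n32

Base: (n11, k=0).
Iteration 1: edges from {n11} -> (n13, k=1), (n24, k=1).
Iteration 2: edges from {n13,n24} -> (n32, k=2).
Iteration 3: no outgoing edges from {n32}; recursion stops.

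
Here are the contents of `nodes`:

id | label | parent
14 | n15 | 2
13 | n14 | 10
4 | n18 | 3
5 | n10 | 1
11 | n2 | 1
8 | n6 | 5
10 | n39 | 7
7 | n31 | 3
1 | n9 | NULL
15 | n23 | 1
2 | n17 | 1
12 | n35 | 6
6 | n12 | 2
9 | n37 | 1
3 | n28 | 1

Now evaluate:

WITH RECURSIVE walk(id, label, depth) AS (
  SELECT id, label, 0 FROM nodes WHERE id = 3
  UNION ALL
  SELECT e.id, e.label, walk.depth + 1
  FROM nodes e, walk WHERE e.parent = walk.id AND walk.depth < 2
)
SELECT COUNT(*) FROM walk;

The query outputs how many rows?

Base: id=3 (n28) at depth 0.
Iteration 1: rows with parent in {3} -> n18 (id 4, depth 1), n31 (id 7, depth 1).
Iteration 2: rows with parent in {4,7} -> n39 (id 10, depth 2).
Iteration 3: depth < 2 fails for all current rows; recursion stops.
Total rows emitted: 4.

4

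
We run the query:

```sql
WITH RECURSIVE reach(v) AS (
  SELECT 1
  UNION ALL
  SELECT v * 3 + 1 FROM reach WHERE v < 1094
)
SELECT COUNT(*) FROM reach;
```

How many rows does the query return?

Base: v=1.
Iteration 1: 1 < 1094 holds -> v = 1 * 3 + 1 = 4.
Iteration 2: 4 < 1094 holds -> v = 4 * 3 + 1 = 13.
Iteration 3: 13 < 1094 holds -> v = 13 * 3 + 1 = 40.
Iteration 4: 40 < 1094 holds -> v = 40 * 3 + 1 = 121.
Iteration 5: 121 < 1094 holds -> v = 121 * 3 + 1 = 364.
Iteration 6: 364 < 1094 holds -> v = 364 * 3 + 1 = 1093.
Iteration 7: 1093 < 1094 holds -> v = 1093 * 3 + 1 = 3280.
Iteration 8: 3280 < 1094 fails; recursion stops.
Total rows emitted: 8.

8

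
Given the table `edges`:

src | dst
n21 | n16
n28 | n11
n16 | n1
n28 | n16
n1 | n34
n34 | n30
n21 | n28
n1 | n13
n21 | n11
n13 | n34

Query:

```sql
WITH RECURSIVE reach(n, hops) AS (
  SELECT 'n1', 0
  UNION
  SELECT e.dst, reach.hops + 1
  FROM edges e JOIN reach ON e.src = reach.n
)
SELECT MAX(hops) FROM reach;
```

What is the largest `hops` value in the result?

Base: (n1, hops=0).
Iteration 1: edges from {n1} -> (n13, hops=1), (n34, hops=1).
Iteration 2: edges from {n13,n34} -> (n30, hops=2), (n34, hops=2).
Iteration 3: edges from {n30,n34} -> (n30, hops=3).
Iteration 4: no outgoing edges from {n30}; recursion stops.
hops values: 0, 1, 1, 2, 2, 3; the maximum is 3.

3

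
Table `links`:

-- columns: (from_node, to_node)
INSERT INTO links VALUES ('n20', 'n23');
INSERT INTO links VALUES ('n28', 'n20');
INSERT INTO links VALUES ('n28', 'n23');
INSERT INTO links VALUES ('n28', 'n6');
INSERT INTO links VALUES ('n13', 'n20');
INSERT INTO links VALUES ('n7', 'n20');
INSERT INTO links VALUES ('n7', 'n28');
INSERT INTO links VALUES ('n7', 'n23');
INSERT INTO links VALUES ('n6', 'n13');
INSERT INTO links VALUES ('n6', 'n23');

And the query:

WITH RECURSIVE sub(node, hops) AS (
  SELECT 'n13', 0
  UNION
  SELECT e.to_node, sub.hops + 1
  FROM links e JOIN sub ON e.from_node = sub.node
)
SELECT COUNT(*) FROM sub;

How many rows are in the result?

3

Base: (n13, hops=0).
Iteration 1: edges from {n13} -> (n20, hops=1).
Iteration 2: edges from {n20} -> (n23, hops=2).
Iteration 3: no outgoing edges from {n23}; recursion stops.
Total rows emitted: 3.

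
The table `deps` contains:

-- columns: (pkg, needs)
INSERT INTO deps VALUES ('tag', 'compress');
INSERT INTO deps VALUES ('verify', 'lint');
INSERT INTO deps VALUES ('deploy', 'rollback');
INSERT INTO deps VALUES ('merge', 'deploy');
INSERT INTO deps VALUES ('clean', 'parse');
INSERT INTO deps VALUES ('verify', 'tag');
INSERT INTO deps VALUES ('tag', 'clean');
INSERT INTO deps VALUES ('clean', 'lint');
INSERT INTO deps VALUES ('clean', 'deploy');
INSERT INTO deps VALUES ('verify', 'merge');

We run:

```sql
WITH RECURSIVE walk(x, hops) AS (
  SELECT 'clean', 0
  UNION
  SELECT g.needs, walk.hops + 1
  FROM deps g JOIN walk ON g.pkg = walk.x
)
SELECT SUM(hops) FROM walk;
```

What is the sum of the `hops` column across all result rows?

Base: (clean, hops=0).
Iteration 1: edges from {clean} -> (deploy, hops=1), (lint, hops=1), (parse, hops=1).
Iteration 2: edges from {deploy,lint,parse} -> (rollback, hops=2).
Iteration 3: no outgoing edges from {rollback}; recursion stops.
SUM(hops) = 0 + 1 + 1 + 1 + 2 = 5.

5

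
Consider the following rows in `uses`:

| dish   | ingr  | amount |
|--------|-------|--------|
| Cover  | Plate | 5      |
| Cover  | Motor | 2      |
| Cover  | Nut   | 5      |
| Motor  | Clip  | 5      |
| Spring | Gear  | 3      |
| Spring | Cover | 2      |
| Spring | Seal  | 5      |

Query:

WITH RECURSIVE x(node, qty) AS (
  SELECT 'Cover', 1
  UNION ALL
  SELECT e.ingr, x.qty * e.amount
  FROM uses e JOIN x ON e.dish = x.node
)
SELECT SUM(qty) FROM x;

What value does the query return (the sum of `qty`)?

Base: (Cover, qty=1).
Iteration 1: components of {Cover} -> Motor = 1*2 = 2, Nut = 1*5 = 5, Plate = 1*5 = 5.
Iteration 2: components of {Motor,Nut,Plate} -> Clip = 2*5 = 10.
Iteration 3: no further components; recursion stops.
SUM(qty) = 1 + 5 + 2 + 5 + 10 = 23.

23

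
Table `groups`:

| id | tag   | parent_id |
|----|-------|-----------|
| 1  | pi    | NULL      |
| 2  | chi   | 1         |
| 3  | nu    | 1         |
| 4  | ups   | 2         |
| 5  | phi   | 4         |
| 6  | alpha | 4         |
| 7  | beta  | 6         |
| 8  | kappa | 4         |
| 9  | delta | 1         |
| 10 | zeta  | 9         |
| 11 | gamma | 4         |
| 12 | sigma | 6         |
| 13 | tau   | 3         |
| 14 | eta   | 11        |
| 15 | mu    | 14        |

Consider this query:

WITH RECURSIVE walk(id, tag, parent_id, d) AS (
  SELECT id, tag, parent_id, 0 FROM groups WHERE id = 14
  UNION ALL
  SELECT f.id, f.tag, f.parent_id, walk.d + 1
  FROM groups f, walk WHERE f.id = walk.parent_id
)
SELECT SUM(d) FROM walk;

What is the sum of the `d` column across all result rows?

10

Base: id=14 (eta), parent_id=11, d 0.
Iteration 1: join on id=11 -> gamma (id 11, parent_id=4, d 1).
Iteration 2: join on id=4 -> ups (id 4, parent_id=2, d 2).
Iteration 3: join on id=2 -> chi (id 2, parent_id=1, d 3).
Iteration 4: join on id=1 -> pi (id 1, parent_id=NULL, d 4).
Iteration 5: parent_id is NULL; no match; recursion stops.
SUM(d) = 0 + 1 + 2 + 3 + 4 = 10.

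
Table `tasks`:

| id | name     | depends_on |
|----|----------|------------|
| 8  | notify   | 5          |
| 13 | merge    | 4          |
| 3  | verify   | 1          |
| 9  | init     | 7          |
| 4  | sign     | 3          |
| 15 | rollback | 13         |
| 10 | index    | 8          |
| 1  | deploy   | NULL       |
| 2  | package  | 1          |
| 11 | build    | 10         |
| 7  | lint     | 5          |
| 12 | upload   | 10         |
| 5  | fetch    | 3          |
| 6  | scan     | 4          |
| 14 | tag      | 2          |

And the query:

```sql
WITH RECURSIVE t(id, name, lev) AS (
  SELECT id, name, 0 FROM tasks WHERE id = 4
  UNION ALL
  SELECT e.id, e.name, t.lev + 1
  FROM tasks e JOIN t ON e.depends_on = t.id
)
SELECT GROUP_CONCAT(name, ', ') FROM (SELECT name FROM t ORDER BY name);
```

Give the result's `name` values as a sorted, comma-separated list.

Base: id=4 (sign) at lev 0.
Iteration 1: rows with depends_on in {4} -> scan (id 6, lev 1), merge (id 13, lev 1).
Iteration 2: rows with depends_on in {6,13} -> rollback (id 15, lev 2).
Iteration 3: no rows with depends_on in {15}; recursion stops.

merge, rollback, scan, sign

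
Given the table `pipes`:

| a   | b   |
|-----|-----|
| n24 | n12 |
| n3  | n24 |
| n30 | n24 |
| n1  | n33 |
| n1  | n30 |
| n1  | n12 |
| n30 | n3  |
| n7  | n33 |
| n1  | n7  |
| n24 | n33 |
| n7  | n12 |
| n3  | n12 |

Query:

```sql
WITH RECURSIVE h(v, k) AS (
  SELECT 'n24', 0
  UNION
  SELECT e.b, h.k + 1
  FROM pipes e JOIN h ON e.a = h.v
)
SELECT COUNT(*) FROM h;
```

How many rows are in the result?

3

Base: (n24, k=0).
Iteration 1: edges from {n24} -> (n12, k=1), (n33, k=1).
Iteration 2: no outgoing edges from {n12,n33}; recursion stops.
Total rows emitted: 3.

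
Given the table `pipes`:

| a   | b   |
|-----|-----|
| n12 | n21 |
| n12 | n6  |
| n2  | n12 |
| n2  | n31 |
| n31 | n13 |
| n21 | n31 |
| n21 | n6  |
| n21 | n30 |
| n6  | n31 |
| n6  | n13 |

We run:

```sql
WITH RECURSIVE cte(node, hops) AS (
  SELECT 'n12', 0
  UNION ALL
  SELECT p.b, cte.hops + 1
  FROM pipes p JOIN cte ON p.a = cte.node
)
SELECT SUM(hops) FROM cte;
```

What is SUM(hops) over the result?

Base: (n12, hops=0).
Iteration 1: edges from {n12} -> (n21, hops=1), (n6, hops=1).
Iteration 2: edges from {n21,n6} -> (n13, hops=2), (n30, hops=2), (n31, hops=2) x2, (n6, hops=2). [UNION ALL keeps all 5 new rows, including repeats]
Iteration 3: edges from {n13,n30,n31,n6} -> (n13, hops=3) x3, (n31, hops=3). [UNION ALL keeps all 4 new rows, including repeats]
Iteration 4: edges from {n13,n31} -> (n13, hops=4).
Iteration 5: no outgoing edges from {n13}; recursion stops.
SUM(hops) = 0 + 1 + 1 + 2 + 2 + 2 + 2 + 2 + 3 + 3 + 3 + 3 + 4 = 28.

28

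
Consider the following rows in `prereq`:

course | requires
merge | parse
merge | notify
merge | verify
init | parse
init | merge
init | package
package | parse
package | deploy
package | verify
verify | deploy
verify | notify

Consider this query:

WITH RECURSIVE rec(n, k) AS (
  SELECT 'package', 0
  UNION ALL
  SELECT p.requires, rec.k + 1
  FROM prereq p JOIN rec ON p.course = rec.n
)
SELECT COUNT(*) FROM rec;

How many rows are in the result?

6

Base: (package, k=0).
Iteration 1: edges from {package} -> (deploy, k=1), (parse, k=1), (verify, k=1).
Iteration 2: edges from {deploy,parse,verify} -> (deploy, k=2), (notify, k=2).
Iteration 3: no outgoing edges from {deploy,notify}; recursion stops.
Total rows emitted: 6.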